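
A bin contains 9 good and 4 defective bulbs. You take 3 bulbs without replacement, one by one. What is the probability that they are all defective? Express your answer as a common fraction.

2/143

P(every draw is defective) = 4/13 × 3/12 × 2/11 = 24/1716 = 2/143.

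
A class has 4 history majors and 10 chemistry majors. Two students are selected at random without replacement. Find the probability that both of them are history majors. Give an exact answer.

P(all history majors) = 4/14 × 3/13 = 12/182 = 6/91.

6/91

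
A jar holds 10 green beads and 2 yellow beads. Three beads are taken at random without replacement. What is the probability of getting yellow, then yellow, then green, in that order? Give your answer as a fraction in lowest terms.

1/66

Multiply the probability of each draw given the previous ones:
P = 2/12 × 1/11 × 10/10 = 20/1320 = 1/66.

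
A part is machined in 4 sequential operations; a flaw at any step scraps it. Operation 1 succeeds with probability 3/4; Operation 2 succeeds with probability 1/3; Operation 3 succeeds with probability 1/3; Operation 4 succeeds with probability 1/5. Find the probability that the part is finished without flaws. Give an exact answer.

1/60

Each stage is reached only if all earlier stages succeed, so
P = 3/4 × 1/3 × 1/3 × 1/5 = 3/180 = 1/60.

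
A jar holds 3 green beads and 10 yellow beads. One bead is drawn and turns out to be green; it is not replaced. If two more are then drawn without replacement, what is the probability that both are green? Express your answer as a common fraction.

1/66

After the first draw, 2 of the remaining 12 beads are green.
P = 2/12 × 1/11 = 2/132 = 1/66.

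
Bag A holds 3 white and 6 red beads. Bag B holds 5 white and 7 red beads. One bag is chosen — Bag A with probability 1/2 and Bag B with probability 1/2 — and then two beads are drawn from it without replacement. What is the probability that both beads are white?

31/264

From Bag A: P(both white) = (3/9)(2/8) = 1/12.
From Bag B: P(both white) = (5/12)(4/11) = 5/33.
Total probability = (1/2)(1/12) + (1/2)(5/33) = 31/264.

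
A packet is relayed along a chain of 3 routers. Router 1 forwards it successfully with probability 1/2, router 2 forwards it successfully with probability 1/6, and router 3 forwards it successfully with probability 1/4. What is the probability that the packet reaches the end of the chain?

1/48

The events are sequential, so multiply the conditional probabilities:
P = 1/2 × 1/6 × 1/4 = 1/48.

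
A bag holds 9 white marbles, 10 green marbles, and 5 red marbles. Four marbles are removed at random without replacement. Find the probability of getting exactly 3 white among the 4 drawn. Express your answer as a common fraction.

30/253

One ordering (white drawn first) has probability 9/24 × 8/23 × 7/22 × 15/21 = 7560/255024 = 15/506.
There are C(4,3) = 4 such orderings, each equally likely, so P = 4 × 15/506 = 30/253.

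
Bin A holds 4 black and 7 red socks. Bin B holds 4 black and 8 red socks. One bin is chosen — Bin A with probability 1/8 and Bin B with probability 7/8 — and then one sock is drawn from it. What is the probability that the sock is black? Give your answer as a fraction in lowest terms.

From Bin A: P(black) = 4/11.
From Bin B: P(black) = 4/12.
Total probability = (1/8)(4/11) + (7/8)(4/12) = 89/264.

89/264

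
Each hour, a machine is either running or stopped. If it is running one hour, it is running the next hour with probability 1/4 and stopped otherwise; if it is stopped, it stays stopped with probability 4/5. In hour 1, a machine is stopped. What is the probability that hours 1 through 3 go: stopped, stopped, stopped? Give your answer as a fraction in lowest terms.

Hour 1 is given. For each transition, use the conditional probability from the current state:
P(stopped | stopped) = 4/5; P(stopped | stopped) = 4/5.
P = 4/5 × 4/5 = 16/25.

16/25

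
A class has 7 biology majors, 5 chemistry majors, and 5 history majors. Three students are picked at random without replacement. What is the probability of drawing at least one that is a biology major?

14/17

P(no biology majors) = 10/17 × 9/16 × 8/15 = 720/4080 = 3/17.
P(at least one) = 1 − 3/17 = 14/17.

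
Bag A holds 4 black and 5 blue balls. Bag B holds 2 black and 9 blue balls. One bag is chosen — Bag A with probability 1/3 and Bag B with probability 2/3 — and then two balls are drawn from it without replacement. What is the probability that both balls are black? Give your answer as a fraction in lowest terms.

67/990

From Bag A: P(both black) = (4/9)(3/8) = 1/6.
From Bag B: P(both black) = (2/11)(1/10) = 1/55.
Total probability = (1/3)(1/6) + (2/3)(1/55) = 67/990.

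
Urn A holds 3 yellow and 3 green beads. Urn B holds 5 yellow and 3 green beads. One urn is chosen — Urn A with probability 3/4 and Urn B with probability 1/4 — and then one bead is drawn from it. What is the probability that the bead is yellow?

17/32

From Urn A: P(yellow) = 3/6.
From Urn B: P(yellow) = 5/8.
Total probability = (3/4)(3/6) + (1/4)(5/8) = 17/32.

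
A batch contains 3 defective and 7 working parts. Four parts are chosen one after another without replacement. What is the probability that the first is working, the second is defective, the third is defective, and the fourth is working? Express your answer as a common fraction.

1/20

Chain rule:
P = 7/10 × 3/9 × 2/8 × 6/7 = 252/5040 = 1/20.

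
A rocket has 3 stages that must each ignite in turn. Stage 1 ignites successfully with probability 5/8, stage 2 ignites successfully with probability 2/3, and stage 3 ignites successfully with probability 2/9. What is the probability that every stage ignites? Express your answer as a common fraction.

5/54

Each stage is reached only if all earlier stages succeed, so
P = 5/8 × 2/3 × 2/9 = 20/216 = 5/54.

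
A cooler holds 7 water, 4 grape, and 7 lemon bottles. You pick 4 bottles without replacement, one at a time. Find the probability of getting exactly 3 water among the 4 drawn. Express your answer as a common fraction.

77/612

One ordering (water drawn first) has probability 7/18 × 6/17 × 5/16 × 11/15 = 2310/73440 = 77/2448.
There are C(4,3) = 4 such orderings, each equally likely, so P = 4 × 77/2448 = 77/612.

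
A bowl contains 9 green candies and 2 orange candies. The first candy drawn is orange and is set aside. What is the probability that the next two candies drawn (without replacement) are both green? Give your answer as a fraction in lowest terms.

After the first draw, 9 of the remaining 10 candies are green.
P = 9/10 × 8/9 = 72/90 = 4/5.

4/5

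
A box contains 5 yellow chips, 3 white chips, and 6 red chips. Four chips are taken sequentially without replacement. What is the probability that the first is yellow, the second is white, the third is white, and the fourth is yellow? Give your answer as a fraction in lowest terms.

5/1001

Chain rule:
P = 5/14 × 3/13 × 2/12 × 4/11 = 120/24024 = 5/1001.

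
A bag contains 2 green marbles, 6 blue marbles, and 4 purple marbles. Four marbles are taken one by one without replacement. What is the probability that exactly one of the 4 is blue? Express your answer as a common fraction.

One ordering (blue drawn first) has probability 6/12 × 6/11 × 5/10 × 4/9 = 720/11880 = 2/33.
There are C(4,1) = 4 such orderings, each equally likely, so P = 4 × 2/33 = 8/33.

8/33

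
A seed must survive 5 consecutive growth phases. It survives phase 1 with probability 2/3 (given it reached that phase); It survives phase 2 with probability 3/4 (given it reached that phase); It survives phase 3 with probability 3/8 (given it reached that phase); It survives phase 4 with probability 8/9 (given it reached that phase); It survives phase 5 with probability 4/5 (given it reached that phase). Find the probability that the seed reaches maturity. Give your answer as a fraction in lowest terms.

Multiplying along the chain,
P = 2/3 × 3/4 × 3/8 × 8/9 × 4/5 = 576/4320 = 2/15.

2/15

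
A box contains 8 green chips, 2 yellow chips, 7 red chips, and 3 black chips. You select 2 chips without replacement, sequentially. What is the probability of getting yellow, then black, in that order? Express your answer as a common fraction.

3/190

Chain rule:
P = 2/20 × 3/19 = 6/380 = 3/190.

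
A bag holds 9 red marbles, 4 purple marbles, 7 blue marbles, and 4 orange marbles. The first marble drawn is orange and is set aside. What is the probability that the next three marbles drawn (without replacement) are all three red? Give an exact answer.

With the first marble removed, 9 red remain out of 23.
P = 9/23 × 8/22 × 7/21 = 504/10626 = 12/253.

12/253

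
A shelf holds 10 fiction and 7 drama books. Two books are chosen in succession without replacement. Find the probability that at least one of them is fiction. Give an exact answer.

P(no fiction) = 7/17 × 6/16 = 42/272 = 21/136.
P(at least one) = 1 − 21/136 = 115/136.

115/136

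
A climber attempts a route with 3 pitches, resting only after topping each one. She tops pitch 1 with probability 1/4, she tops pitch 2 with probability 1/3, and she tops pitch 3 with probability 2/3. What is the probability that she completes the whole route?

1/18

Each stage is reached only if all earlier stages succeed, so
P = 1/4 × 1/3 × 2/3 = 2/36 = 1/18.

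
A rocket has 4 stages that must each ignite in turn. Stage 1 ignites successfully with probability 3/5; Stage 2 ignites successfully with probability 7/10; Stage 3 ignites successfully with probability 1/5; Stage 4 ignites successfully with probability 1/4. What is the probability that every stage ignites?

21/1000

The events are sequential, so multiply the conditional probabilities:
P = 3/5 × 7/10 × 1/5 × 1/4 = 21/1000.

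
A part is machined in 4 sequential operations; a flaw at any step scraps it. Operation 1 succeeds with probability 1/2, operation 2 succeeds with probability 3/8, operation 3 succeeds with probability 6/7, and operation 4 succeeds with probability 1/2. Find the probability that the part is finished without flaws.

9/112

Each stage is reached only if all earlier stages succeed, so
P = 1/2 × 3/8 × 6/7 × 1/2 = 18/224 = 9/112.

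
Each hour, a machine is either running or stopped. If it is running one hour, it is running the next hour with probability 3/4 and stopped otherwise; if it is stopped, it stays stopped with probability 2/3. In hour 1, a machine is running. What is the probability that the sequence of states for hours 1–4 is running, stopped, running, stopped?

1/48

Hour 1 is given. For each transition, use the conditional probability from the current state:
P(stopped | running) = 1/4; P(running | stopped) = 1/3; P(stopped | running) = 1/4.
P = 1/4 × 1/3 × 1/4 = 1/48.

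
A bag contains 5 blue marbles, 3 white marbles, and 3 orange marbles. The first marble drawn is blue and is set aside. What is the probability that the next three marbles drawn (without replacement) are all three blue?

1/30

With the first marble removed, 4 blue remain out of 10.
P = 4/10 × 3/9 × 2/8 = 24/720 = 1/30.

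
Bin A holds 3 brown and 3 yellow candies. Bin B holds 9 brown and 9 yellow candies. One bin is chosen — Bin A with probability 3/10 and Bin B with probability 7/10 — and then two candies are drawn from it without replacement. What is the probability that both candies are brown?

From Bin A: P(both brown) = (3/6)(2/5) = 1/5.
From Bin B: P(both brown) = (9/18)(8/17) = 4/17.
Total probability = (3/10)(1/5) + (7/10)(4/17) = 191/850.

191/850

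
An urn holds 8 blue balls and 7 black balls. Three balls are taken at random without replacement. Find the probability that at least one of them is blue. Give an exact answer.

P(no blue) = 7/15 × 6/14 × 5/13 = 210/2730 = 1/13.
P(at least one) = 1 − 1/13 = 12/13.

12/13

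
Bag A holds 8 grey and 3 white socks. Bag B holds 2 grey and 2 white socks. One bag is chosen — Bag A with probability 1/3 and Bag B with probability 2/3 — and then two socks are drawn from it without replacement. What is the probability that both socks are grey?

From Bag A: P(both grey) = (8/11)(7/10) = 28/55.
From Bag B: P(both grey) = (2/4)(1/3) = 1/6.
Total probability = (1/3)(28/55) + (2/3)(1/6) = 139/495.

139/495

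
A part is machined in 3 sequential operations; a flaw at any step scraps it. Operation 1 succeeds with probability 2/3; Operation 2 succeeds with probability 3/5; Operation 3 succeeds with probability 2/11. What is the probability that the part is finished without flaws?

4/55

The events are sequential, so multiply the conditional probabilities:
P = 2/3 × 3/5 × 2/11 = 12/165 = 4/55.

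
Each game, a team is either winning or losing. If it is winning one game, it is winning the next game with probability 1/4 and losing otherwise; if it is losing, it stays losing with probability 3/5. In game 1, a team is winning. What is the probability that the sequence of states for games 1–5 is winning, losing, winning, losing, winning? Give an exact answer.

9/100

Game 1 is given. For each transition, use the conditional probability from the current state:
P(losing | winning) = 3/4; P(winning | losing) = 2/5; P(losing | winning) = 3/4; P(winning | losing) = 2/5.
P = 3/4 × 2/5 × 3/4 × 2/5 = 36/400 = 9/100.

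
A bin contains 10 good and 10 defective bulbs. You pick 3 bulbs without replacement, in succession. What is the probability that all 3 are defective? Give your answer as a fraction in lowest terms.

2/19

P = 10/20 × 9/19 × 8/18 = 720/6840 = 2/19.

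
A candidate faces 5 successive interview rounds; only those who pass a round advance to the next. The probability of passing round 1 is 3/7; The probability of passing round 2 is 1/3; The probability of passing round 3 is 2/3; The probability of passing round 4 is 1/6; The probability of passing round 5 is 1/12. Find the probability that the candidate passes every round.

1/756

Multiplying along the chain,
P = 3/7 × 1/3 × 2/3 × 1/6 × 1/12 = 6/4536 = 1/756.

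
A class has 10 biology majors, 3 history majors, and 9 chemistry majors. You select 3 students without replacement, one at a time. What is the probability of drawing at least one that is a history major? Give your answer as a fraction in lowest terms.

P(no history majors) = 19/22 × 18/21 × 17/20 = 5814/9240 = 969/1540.
P(at least one) = 1 − 969/1540 = 571/1540.

571/1540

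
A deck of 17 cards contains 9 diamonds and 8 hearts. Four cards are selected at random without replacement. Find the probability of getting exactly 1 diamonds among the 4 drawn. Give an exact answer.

One ordering (a diamond drawn first) has probability 9/17 × 8/16 × 7/15 × 6/14 = 3024/57120 = 9/170.
There are C(4,1) = 4 such orderings, each equally likely, so P = 4 × 9/170 = 18/85.

18/85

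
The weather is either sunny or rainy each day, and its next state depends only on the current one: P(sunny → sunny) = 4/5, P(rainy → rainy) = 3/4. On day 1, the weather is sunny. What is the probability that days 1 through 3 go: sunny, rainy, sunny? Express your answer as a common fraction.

1/20

Day 1 is given. For each transition, use the conditional probability from the current state:
P(rainy | sunny) = 1/5; P(sunny | rainy) = 1/4.
P = 1/5 × 1/4 = 1/20.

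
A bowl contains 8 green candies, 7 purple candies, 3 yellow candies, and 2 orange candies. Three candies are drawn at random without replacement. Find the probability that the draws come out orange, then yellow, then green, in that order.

Multiply the probability of each draw given the previous ones:
P = 2/20 × 3/19 × 8/18 = 48/6840 = 2/285.

2/285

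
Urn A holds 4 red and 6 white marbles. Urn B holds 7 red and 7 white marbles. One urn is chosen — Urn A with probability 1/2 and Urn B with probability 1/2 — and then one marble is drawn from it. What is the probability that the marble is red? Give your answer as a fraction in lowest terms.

9/20

From Urn A: P(red) = 4/10.
From Urn B: P(red) = 7/14.
Total probability = (1/2)(4/10) + (1/2)(7/14) = 9/20.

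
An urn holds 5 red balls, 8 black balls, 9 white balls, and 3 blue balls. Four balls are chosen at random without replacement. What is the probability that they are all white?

63/6325

P(all white) = 9/25 × 8/24 × 7/23 × 6/22 = 3024/303600 = 63/6325.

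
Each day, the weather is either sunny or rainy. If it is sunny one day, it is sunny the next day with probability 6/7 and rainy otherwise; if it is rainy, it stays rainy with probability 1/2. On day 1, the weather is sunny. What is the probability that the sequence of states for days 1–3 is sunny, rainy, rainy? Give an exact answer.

Day 1 is given. For each transition, use the conditional probability from the current state:
P(rainy | sunny) = 1/7; P(rainy | rainy) = 1/2.
P = 1/7 × 1/2 = 1/14.

1/14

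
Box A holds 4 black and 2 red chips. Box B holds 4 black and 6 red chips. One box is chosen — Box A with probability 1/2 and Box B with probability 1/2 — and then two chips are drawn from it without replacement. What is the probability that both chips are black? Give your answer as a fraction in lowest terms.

4/15

From Box A: P(both black) = (4/6)(3/5) = 2/5.
From Box B: P(both black) = (4/10)(3/9) = 2/15.
Total probability = (1/2)(2/5) + (1/2)(2/15) = 4/15.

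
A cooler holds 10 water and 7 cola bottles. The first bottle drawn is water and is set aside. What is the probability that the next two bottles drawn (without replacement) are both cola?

7/40

After the first draw, 7 of the remaining 16 bottles are cola.
P = 7/16 × 6/15 = 42/240 = 7/40.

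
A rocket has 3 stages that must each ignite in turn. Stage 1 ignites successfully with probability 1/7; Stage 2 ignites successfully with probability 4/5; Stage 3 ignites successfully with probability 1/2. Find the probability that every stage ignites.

Multiplying along the chain,
P = 1/7 × 4/5 × 1/2 = 4/70 = 2/35.

2/35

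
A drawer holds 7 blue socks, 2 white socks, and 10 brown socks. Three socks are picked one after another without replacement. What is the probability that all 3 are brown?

P(all brown) = 10/19 × 9/18 × 8/17 = 720/5814 = 40/323.

40/323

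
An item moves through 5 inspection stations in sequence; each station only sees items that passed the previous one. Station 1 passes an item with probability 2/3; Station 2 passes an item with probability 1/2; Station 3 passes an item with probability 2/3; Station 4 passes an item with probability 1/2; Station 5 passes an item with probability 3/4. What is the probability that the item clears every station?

The events are sequential, so multiply the conditional probabilities:
P = 2/3 × 1/2 × 2/3 × 1/2 × 3/4 = 12/144 = 1/12.

1/12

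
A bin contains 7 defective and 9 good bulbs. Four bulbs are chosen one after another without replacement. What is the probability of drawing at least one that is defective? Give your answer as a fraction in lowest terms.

P(no defective) = 9/16 × 8/15 × 7/14 × 6/13 = 3024/43680 = 9/130.
P(at least one) = 1 − 9/130 = 121/130.

121/130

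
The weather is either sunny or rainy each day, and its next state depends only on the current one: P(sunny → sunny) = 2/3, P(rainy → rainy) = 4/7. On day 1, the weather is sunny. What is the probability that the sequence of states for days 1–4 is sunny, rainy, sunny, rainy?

Day 1 is given. For each transition, use the conditional probability from the current state:
P(rainy | sunny) = 1/3; P(sunny | rainy) = 3/7; P(rainy | sunny) = 1/3.
P = 1/3 × 3/7 × 1/3 = 3/63 = 1/21.

1/21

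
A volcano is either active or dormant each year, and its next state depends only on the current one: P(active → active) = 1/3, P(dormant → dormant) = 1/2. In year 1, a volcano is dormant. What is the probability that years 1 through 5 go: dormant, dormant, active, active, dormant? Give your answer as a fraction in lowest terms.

Year 1 is given. For each transition, use the conditional probability from the current state:
P(dormant | dormant) = 1/2; P(active | dormant) = 1/2; P(active | active) = 1/3; P(dormant | active) = 2/3.
P = 1/2 × 1/2 × 1/3 × 2/3 = 2/36 = 1/18.

1/18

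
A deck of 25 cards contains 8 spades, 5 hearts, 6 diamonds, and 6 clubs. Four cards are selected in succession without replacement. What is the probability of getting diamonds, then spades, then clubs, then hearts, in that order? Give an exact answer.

6/1265

Multiply the probability of each draw given the previous ones:
P = 6/25 × 8/24 × 6/23 × 5/22 = 1440/303600 = 6/1265.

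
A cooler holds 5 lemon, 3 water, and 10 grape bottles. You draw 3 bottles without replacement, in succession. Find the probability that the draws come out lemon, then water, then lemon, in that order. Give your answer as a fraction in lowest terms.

Chain rule:
P = 5/18 × 3/17 × 4/16 = 60/4896 = 5/408.

5/408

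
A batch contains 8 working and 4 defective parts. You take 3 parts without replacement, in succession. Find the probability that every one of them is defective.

1/55

P(all defective) = 4/12 × 3/11 × 2/10 = 24/1320 = 1/55.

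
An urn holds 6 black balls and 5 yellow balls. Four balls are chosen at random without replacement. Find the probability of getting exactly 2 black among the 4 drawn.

One ordering (black drawn first) has probability 6/11 × 5/10 × 5/9 × 4/8 = 600/7920 = 5/66.
There are C(4,2) = 6 such orderings, each equally likely, so P = 6 × 5/66 = 5/11.

5/11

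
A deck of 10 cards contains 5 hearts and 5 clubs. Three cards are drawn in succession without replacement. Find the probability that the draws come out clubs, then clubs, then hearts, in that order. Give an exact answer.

5/36

Multiply the probability of each draw given the previous ones:
P = 5/10 × 4/9 × 5/8 = 100/720 = 5/36.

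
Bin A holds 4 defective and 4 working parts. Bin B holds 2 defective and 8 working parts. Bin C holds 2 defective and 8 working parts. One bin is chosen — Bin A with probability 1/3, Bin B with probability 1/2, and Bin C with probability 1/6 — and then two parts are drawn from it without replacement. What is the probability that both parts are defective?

From Bin A: P(both defective) = (4/8)(3/7) = 3/14.
From Bin B: P(both defective) = (2/10)(1/9) = 1/45.
From Bin C: P(both defective) = (2/10)(1/9) = 1/45.
Total probability = (1/3)(3/14) + (1/2)(1/45) + (1/6)(1/45) = 163/1890.

163/1890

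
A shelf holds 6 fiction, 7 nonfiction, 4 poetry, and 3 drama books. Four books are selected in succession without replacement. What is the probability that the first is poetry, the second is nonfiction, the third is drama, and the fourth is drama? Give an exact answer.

7/4845

Each draw changes the counts, so multiply the conditional probabilities along the sequence:
P = 4/20 × 7/19 × 3/18 × 2/17 = 168/116280 = 7/4845.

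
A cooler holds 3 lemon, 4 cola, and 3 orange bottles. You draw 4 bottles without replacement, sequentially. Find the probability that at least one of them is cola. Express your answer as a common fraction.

P(no cola) = 6/10 × 5/9 × 4/8 × 3/7 = 360/5040 = 1/14.
P(at least one) = 1 − 1/14 = 13/14.

13/14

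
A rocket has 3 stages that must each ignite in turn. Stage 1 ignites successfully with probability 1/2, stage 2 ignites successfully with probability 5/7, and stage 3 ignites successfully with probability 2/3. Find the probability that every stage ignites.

Each stage is reached only if all earlier stages succeed, so
P = 1/2 × 5/7 × 2/3 = 10/42 = 5/21.

5/21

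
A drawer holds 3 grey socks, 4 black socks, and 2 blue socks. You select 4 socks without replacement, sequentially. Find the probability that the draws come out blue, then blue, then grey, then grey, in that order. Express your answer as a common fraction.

Multiply the probability of each draw given the previous ones:
P = 2/9 × 1/8 × 3/7 × 2/6 = 12/3024 = 1/252.

1/252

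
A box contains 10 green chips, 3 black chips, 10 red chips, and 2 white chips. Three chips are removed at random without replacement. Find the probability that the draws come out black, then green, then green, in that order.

9/460

Chain rule:
P = 3/25 × 10/24 × 9/23 = 270/13800 = 9/460.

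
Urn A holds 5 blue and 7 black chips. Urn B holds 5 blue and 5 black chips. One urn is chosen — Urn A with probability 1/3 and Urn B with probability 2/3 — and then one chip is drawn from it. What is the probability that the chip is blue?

From Urn A: P(blue) = 5/12.
From Urn B: P(blue) = 5/10.
Total probability = (1/3)(5/12) + (2/3)(5/10) = 17/36.

17/36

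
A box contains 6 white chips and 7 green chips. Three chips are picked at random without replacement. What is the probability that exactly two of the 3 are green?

63/143

One ordering (green drawn first) has probability 7/13 × 6/12 × 6/11 = 252/1716 = 21/143.
There are C(3,2) = 3 such orderings, each equally likely, so P = 3 × 21/143 = 63/143.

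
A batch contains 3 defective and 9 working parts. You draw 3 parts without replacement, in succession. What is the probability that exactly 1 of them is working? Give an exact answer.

One ordering (working drawn first) has probability 9/12 × 3/11 × 2/10 = 54/1320 = 9/220.
There are C(3,1) = 3 such orderings, each equally likely, so P = 3 × 9/220 = 27/220.

27/220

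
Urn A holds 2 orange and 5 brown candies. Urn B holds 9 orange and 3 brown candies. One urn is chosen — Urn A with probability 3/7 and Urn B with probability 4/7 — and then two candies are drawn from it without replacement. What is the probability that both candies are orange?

From Urn A: P(both orange) = (2/7)(1/6) = 1/21.
From Urn B: P(both orange) = (9/12)(8/11) = 6/11.
Total probability = (3/7)(1/21) + (4/7)(6/11) = 179/539.

179/539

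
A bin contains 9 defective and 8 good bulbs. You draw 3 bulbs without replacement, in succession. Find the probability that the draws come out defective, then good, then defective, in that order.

Multiply the probability of each draw given the previous ones:
P = 9/17 × 8/16 × 8/15 = 576/4080 = 12/85.

12/85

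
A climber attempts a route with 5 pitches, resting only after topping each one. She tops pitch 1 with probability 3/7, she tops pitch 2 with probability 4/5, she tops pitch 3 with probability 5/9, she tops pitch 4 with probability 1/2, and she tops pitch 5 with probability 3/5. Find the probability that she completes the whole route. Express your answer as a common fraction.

Each stage is reached only if all earlier stages succeed, so
P = 3/7 × 4/5 × 5/9 × 1/2 × 3/5 = 180/3150 = 2/35.

2/35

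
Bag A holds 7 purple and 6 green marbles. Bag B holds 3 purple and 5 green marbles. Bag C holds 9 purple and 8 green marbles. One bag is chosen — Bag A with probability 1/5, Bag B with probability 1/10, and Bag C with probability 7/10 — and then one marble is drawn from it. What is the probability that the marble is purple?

9119/17680

From Bag A: P(purple) = 7/13.
From Bag B: P(purple) = 3/8.
From Bag C: P(purple) = 9/17.
Total probability = (1/5)(7/13) + (1/10)(3/8) + (7/10)(9/17) = 9119/17680.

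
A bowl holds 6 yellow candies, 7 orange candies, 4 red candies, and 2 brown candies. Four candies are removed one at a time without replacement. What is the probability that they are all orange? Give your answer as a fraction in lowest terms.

35/3876

P(all orange) = 7/19 × 6/18 × 5/17 × 4/16 = 840/93024 = 35/3876.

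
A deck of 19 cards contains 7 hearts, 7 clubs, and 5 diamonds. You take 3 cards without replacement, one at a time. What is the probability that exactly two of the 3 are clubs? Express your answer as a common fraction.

One ordering (clubs drawn first) has probability 7/19 × 6/18 × 12/17 = 504/5814 = 28/323.
There are C(3,2) = 3 such orderings, each equally likely, so P = 3 × 28/323 = 84/323.

84/323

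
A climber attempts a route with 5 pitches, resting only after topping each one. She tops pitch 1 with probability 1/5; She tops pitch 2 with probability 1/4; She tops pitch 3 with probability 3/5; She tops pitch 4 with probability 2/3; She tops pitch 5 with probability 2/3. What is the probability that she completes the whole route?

1/75

Multiplying along the chain,
P = 1/5 × 1/4 × 3/5 × 2/3 × 2/3 = 12/900 = 1/75.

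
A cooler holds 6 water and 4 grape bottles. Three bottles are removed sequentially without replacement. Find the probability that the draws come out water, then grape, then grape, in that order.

Multiply the probability of each draw given the previous ones:
P = 6/10 × 4/9 × 3/8 = 72/720 = 1/10.

1/10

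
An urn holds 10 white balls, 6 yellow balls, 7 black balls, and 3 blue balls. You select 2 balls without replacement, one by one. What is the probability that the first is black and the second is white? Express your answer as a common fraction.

7/65

Multiply the probability of each draw given the previous ones:
P = 7/26 × 10/25 = 70/650 = 7/65.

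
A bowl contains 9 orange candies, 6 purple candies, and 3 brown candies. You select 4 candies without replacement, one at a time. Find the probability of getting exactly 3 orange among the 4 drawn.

One ordering (orange drawn first) has probability 9/18 × 8/17 × 7/16 × 9/15 = 4536/73440 = 21/340.
There are C(4,3) = 4 such orderings, each equally likely, so P = 4 × 21/340 = 21/85.

21/85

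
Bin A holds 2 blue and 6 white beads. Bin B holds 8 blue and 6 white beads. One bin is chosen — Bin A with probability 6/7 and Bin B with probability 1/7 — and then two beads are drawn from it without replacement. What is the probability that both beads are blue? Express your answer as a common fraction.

95/1274

From Bin A: P(both blue) = (2/8)(1/7) = 1/28.
From Bin B: P(both blue) = (8/14)(7/13) = 4/13.
Total probability = (6/7)(1/28) + (1/7)(4/13) = 95/1274.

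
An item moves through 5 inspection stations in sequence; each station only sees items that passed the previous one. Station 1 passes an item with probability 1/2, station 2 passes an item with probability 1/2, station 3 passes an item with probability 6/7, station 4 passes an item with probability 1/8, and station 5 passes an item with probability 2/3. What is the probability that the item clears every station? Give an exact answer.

1/56

Each stage is reached only if all earlier stages succeed, so
P = 1/2 × 1/2 × 6/7 × 1/8 × 2/3 = 12/672 = 1/56.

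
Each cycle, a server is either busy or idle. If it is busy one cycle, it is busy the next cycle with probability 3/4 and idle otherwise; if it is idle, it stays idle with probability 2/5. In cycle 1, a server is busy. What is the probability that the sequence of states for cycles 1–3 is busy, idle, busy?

3/20

Cycle 1 is given. For each transition, use the conditional probability from the current state:
P(idle | busy) = 1/4; P(busy | idle) = 3/5.
P = 1/4 × 3/5 = 3/20.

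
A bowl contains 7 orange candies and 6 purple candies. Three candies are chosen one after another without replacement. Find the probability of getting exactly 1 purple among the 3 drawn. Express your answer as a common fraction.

63/143

One ordering (purple drawn first) has probability 6/13 × 7/12 × 6/11 = 252/1716 = 21/143.
There are C(3,1) = 3 such orderings, each equally likely, so P = 3 × 21/143 = 63/143.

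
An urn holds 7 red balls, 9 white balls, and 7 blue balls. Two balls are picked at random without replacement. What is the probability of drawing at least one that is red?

P(no red) = 16/23 × 15/22 = 240/506 = 120/253.
P(at least one) = 1 − 120/253 = 133/253.

133/253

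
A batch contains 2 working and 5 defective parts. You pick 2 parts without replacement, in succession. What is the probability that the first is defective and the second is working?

5/21

Each draw changes the counts, so multiply the conditional probabilities along the sequence:
P = 5/7 × 2/6 = 10/42 = 5/21.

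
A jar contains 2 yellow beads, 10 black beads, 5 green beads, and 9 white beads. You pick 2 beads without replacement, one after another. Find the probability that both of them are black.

9/65

P(all black) = 10/26 × 9/25 = 90/650 = 9/65.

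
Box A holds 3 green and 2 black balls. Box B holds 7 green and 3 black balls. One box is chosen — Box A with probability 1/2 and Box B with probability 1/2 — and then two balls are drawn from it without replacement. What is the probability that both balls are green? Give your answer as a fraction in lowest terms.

From Box A: P(both green) = (3/5)(2/4) = 3/10.
From Box B: P(both green) = (7/10)(6/9) = 7/15.
Total probability = (1/2)(3/10) + (1/2)(7/15) = 23/60.

23/60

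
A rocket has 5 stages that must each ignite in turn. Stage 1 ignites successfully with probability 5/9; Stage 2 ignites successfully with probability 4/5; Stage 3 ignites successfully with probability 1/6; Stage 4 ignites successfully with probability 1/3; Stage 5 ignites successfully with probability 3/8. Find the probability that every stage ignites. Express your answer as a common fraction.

Each stage is reached only if all earlier stages succeed, so
P = 5/9 × 4/5 × 1/6 × 1/3 × 3/8 = 60/6480 = 1/108.

1/108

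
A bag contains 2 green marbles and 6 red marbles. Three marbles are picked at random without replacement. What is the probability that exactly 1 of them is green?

15/28

One ordering (green drawn first) has probability 2/8 × 6/7 × 5/6 = 60/336 = 5/28.
There are C(3,1) = 3 such orderings, each equally likely, so P = 3 × 5/28 = 15/28.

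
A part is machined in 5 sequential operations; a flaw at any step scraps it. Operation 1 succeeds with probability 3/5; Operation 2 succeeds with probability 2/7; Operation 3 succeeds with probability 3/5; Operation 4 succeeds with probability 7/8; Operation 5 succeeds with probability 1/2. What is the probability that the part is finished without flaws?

9/200

The events are sequential, so multiply the conditional probabilities:
P = 3/5 × 2/7 × 3/5 × 7/8 × 1/2 = 126/2800 = 9/200.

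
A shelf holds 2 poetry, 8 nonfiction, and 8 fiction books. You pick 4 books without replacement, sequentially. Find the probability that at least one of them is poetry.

62/153

P(no poetry) = 16/18 × 15/17 × 14/16 × 13/15 = 43680/73440 = 91/153.
P(at least one) = 1 − 91/153 = 62/153.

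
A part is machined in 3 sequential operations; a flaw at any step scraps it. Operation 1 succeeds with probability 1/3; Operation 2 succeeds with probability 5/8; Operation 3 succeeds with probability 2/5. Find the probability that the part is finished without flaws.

1/12

Each stage is reached only if all earlier stages succeed, so
P = 1/3 × 5/8 × 2/5 = 10/120 = 1/12.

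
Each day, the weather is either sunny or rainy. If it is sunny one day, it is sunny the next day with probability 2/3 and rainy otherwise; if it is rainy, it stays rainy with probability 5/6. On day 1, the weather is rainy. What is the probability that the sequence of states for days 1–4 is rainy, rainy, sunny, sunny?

5/54

Day 1 is given. For each transition, use the conditional probability from the current state:
P(rainy | rainy) = 5/6; P(sunny | rainy) = 1/6; P(sunny | sunny) = 2/3.
P = 5/6 × 1/6 × 2/3 = 10/108 = 5/54.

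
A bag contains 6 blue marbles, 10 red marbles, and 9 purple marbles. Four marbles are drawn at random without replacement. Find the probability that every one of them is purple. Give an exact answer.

P(every draw is purple) = 9/25 × 8/24 × 7/23 × 6/22 = 3024/303600 = 63/6325.

63/6325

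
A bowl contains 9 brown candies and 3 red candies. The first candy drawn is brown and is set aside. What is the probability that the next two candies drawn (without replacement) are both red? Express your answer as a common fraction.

3/55

After the first draw, 3 of the remaining 11 candies are red.
P = 3/11 × 2/10 = 6/110 = 3/55.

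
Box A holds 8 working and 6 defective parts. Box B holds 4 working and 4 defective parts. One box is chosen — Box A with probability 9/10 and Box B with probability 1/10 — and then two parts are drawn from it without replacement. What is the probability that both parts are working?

From Box A: P(both working) = (8/14)(7/13) = 4/13.
From Box B: P(both working) = (4/8)(3/7) = 3/14.
Total probability = (9/10)(4/13) + (1/10)(3/14) = 543/1820.

543/1820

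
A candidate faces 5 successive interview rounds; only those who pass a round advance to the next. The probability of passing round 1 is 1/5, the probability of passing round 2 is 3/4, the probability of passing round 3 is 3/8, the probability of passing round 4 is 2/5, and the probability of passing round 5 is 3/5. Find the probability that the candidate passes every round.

27/2000

Multiplying along the chain,
P = 1/5 × 3/4 × 3/8 × 2/5 × 3/5 = 54/4000 = 27/2000.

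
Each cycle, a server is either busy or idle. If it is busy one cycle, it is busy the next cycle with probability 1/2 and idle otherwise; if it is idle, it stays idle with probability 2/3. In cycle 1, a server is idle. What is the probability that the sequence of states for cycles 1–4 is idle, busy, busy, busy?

1/12

Cycle 1 is given. For each transition, use the conditional probability from the current state:
P(busy | idle) = 1/3; P(busy | busy) = 1/2; P(busy | busy) = 1/2.
P = 1/3 × 1/2 × 1/2 = 1/12.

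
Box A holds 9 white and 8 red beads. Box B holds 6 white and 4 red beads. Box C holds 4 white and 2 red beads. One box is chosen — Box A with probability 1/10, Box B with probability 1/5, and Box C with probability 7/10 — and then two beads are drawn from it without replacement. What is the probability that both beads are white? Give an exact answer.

From Box A: P(both white) = (9/17)(8/16) = 9/34.
From Box B: P(both white) = (6/10)(5/9) = 1/3.
From Box C: P(both white) = (4/6)(3/5) = 2/5.
Total probability = (1/10)(9/34) + (1/5)(1/3) + (7/10)(2/5) = 1903/5100.

1903/5100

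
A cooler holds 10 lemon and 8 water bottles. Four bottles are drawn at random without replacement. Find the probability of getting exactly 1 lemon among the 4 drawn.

One ordering (lemon drawn first) has probability 10/18 × 8/17 × 7/16 × 6/15 = 3360/73440 = 7/153.
There are C(4,1) = 4 such orderings, each equally likely, so P = 4 × 7/153 = 28/153.

28/153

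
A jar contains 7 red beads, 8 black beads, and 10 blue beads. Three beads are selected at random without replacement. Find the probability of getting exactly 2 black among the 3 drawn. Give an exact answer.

One ordering (black drawn first) has probability 8/25 × 7/24 × 17/23 = 952/13800 = 119/1725.
There are C(3,2) = 3 such orderings, each equally likely, so P = 3 × 119/1725 = 119/575.

119/575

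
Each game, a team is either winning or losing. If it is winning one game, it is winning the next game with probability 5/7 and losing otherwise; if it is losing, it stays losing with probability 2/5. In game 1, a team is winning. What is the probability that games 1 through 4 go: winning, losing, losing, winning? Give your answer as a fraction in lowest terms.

12/175

Game 1 is given. For each transition, use the conditional probability from the current state:
P(losing | winning) = 2/7; P(losing | losing) = 2/5; P(winning | losing) = 3/5.
P = 2/7 × 2/5 × 3/5 = 12/175.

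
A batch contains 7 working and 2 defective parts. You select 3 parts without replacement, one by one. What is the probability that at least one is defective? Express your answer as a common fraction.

7/12

P(no defective) = 7/9 × 6/8 × 5/7 = 210/504 = 5/12.
P(at least one) = 1 − 5/12 = 7/12.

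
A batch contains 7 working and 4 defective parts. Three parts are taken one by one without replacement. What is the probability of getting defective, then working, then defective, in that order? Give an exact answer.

14/165

Multiply the probability of each draw given the previous ones:
P = 4/11 × 7/10 × 3/9 = 84/990 = 14/165.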